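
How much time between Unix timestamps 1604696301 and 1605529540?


Difference = 1605529540 - 1604696301 = 833239 seconds
In hours: 833239 / 3600 ≈ 231.5
In days: 833239 / 86400 ≈ 9.64

833239 seconds (231.5 hours / 9.64 days)


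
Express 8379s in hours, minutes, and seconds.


2h 19m 39s

Hours: 8379 ÷ 3600 = 2 remainder 1179
Minutes: 1179 ÷ 60 = 19 remainder 39
Seconds: 39


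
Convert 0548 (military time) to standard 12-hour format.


Hour: 5
5 < 12 → AM

5:48 AM


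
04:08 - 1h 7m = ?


03:01

Start: 248 minutes from midnight
Subtract: 67 minutes
Remaining: 248 - 67 = 181
Hours: 3, Minutes: 1


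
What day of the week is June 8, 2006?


Thursday

Zeller's congruence:
q=8, m=6, k=6, j=20
h = (8 + ⌊13×7/5⌋ + 6 + ⌊6/4⌋ + ⌊20/4⌋ - 2×20) mod 7
= (8 + 18 + 6 + 1 + 5 - 40) mod 7
= -2 mod 7 = 5
h=5 → Thursday


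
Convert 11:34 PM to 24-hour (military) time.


Input: 11:34 PM
PM: 11 + 12 = 23

23:34


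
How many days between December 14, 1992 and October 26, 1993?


316 days

From December 14, 1992 to October 26, 1993
Rest of December 1992: 31 - 14 = 17
Full months: January 31, February 1993 28, March 31, April 30, May 31, June 30, July 31, August 31, September 30
Days into October 1993: 26
Total = 17 + 31 + 28 + 31 + 30 + 31 + 30 + 31 + 31 + 30 + 26 = 316 days


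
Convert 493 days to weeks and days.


70 weeks 3 days

Weeks: 493 ÷ 7 = 70 remainder 3


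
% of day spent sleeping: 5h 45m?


24.0%

Time: 345 minutes
Day: 1440 minutes
Percentage = (345/1440) × 100 ≈ 24.0%


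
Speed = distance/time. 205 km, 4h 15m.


48.2 km/h

Distance: 205 km
Time: 4h 15m = 255 min = 255/60 = 17/4 hours
Speed = 205 ÷ (17/4) = 205 × 4 / 17 = 820/17 ≈ 48.2 km/h


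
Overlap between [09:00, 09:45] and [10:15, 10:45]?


Meeting A: 540-585 (in minutes from midnight)
Meeting B: 615-645
Overlap start = max(540, 615) = 615
Overlap end = min(585, 645) = 585
Overlap = max(0, 585 - 615) = 0 min

0 minutes


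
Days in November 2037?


Month: November (month 11)
November has 30 days

30 days


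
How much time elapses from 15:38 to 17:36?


1h 58m

End time in minutes: 17×60 + 36 = 1056
Start time in minutes: 15×60 + 38 = 938
Difference = 1056 - 938 = 118 minutes
= 1 hours 58 minutes


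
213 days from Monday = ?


Thursday

Start: Monday (index 0)
(0 + 213) mod 7
= 213 mod 7
= 3
Index 3 → Thursday


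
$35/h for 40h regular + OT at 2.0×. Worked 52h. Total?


Regular: 40h × $35 = $1400.00
Overtime: 52 - 40 = 12h
OT pay: 12h × $35 × 2.0 = $840.00
Total = $1400.00 + $840.00 = $2240.00

$2240.00


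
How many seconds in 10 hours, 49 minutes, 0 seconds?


38940 seconds

Hours: 10 × 3600 = 36000
Minutes: 49 × 60 = 2940
Seconds: 0
Total = 36000 + 2940 + 0 = 38940


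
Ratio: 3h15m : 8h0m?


Duration 1: 195 minutes
Duration 2: 480 minutes
Ratio = 195:480
GCD = 15
Simplified = 13:32
As a decimal: 13/32 ≈ 0.41

13:32 (0.41)


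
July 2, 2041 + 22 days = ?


Start: July 2, 2041
Add 22 days
July 2 + 22 = July 24, 2041

July 24, 2041


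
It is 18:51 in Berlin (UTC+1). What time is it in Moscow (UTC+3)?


20:51

Time difference = UTC+3 - UTC+1 = +2 hours
New hour = (18 + 2) mod 24
= 20 mod 24 = 20
Minutes unchanged → 20:51


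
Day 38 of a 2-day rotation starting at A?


Shift B

Shifts: A, B
Start: A (index 0)
Day 38: (0 + 38 - 1) mod 2
= 37 mod 2
= 1
Index 1 → shift B


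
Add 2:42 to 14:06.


Start: 846 minutes from midnight
Add: 162 minutes
Total: 1008 minutes
Hours: 1008 ÷ 60 = 16 remainder 48

16:48


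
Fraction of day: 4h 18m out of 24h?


Total minutes: 4×60 + 18 = 258
Day = 24×60 = 1440 minutes
Fraction = 258/1440 ≈ 0.1792
As a percentage: 258/1440 × 100 ≈ 17.92%

0.1792 (17.92%)


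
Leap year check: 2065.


No

Rules: divisible by 4 AND (not by 100 OR by 400)
2065 ÷ 4 = 516 remainder 1 → not divisible by 4
Not divisible by 4 → not a leap year


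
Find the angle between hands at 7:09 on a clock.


160.5°

Hour hand = 7×30 + 9×0.5 = 214.5°
Minute hand = 9×6 = 54°
Difference = |214.5 - 54| = 160.5°


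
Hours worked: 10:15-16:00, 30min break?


Total time = (16×60+0) - (10×60+15)
= 960 - 615 = 345 min
Minus break: 345 - 30 = 315 min
= 5h 15m

5h 15m (315 minutes)


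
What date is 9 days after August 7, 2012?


August 16, 2012

Start: August 7, 2012
Add 9 days
August 7 + 9 = August 16, 2012


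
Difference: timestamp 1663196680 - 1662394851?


Difference = 1663196680 - 1662394851 = 801829 seconds
In hours: 801829 / 3600 ≈ 222.7
In days: 801829 / 86400 ≈ 9.28

801829 seconds (222.7 hours / 9.28 days)


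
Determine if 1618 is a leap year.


No

Rules: divisible by 4 AND (not by 100 OR by 400)
1618 ÷ 4 = 404 remainder 2 → not divisible by 4
Not divisible by 4 → not a leap year


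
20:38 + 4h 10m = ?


00:48 (next day)

Start: 1238 minutes from midnight
Add: 250 minutes
Total: 1488 minutes
Hours: 1488 ÷ 60 = 24 remainder 48
24 ≥ 24 → 24 - 24 = 0 (next day)


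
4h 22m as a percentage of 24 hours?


Total minutes: 4×60 + 22 = 262
Day = 24×60 = 1440 minutes
Fraction = 262/1440 ≈ 0.1819
As a percentage: 262/1440 × 100 ≈ 18.19%

0.1819 (18.19%)


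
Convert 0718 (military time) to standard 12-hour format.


7:18 AM

Hour: 7
7 < 12 → AM


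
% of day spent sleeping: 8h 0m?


33.3%

Time: 480 minutes
Day: 1440 minutes
Percentage = (480/1440) × 100 ≈ 33.3%


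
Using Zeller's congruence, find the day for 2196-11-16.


Wednesday

Zeller's congruence:
q=16, m=11, k=96, j=21
h = (16 + ⌊13×12/5⌋ + 96 + ⌊96/4⌋ + ⌊21/4⌋ - 2×21) mod 7
= (16 + 31 + 96 + 24 + 5 - 42) mod 7
= 130 mod 7 = 4
h=4 → Wednesday


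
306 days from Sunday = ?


Friday

Start: Sunday (index 6)
(6 + 306) mod 7
= 312 mod 7
= 4
Index 4 → Friday


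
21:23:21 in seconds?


77001 seconds

Hours: 21 × 3600 = 75600
Minutes: 23 × 60 = 1380
Seconds: 21
Total = 75600 + 1380 + 21 = 77001


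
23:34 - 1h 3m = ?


22:31

Start: 1414 minutes from midnight
Subtract: 63 minutes
Remaining: 1414 - 63 = 1351
Hours: 22, Minutes: 31


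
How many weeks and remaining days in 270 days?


38 weeks 4 days

Weeks: 270 ÷ 7 = 38 remainder 4


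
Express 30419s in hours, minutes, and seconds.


Hours: 30419 ÷ 3600 = 8 remainder 1619
Minutes: 1619 ÷ 60 = 26 remainder 59
Seconds: 59

8h 26m 59s


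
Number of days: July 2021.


31 days

Month: July (month 7)
July has 31 days


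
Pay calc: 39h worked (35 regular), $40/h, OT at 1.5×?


$1640.00

Regular: 35h × $40 = $1400.00
Overtime: 39 - 35 = 4h
OT pay: 4h × $40 × 1.5 = $240.00
Total = $1400.00 + $240.00 = $1640.00


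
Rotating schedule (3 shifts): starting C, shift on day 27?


Shifts: A, B, C
Start: C (index 2)
Day 27: (2 + 27 - 1) mod 3
= 28 mod 3
= 1
Index 1 → shift B

Shift B


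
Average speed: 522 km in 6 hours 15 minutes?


Distance: 522 km
Time: 6h 15m = 375 min = 375/60 = 25/4 hours
Speed = 522 ÷ (25/4) = 522 × 4 / 25 = 2088/25 ≈ 83.5 km/h

83.5 km/h


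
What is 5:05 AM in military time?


Input: 5:05 AM
AM hour stays: 5

05:05


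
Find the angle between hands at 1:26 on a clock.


Hour hand = 1×30 + 26×0.5 = 43.0°
Minute hand = 26×6 = 156°
Difference = |43.0 - 156| = 113.0°

113.0°


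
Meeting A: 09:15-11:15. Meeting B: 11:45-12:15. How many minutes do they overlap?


Meeting A: 555-675 (in minutes from midnight)
Meeting B: 705-735
Overlap start = max(555, 705) = 705
Overlap end = min(675, 735) = 675
Overlap = max(0, 675 - 705) = 0 min

0 minutes


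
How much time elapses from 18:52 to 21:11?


2h 19m

End time in minutes: 21×60 + 11 = 1271
Start time in minutes: 18×60 + 52 = 1132
Difference = 1271 - 1132 = 139 minutes
= 2 hours 19 minutes


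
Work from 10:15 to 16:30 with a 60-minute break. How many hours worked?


Total time = (16×60+30) - (10×60+15)
= 990 - 615 = 375 min
Minus break: 375 - 60 = 315 min
= 5h 15m

5h 15m (315 minutes)


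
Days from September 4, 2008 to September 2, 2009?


363 days

From September 4, 2008 to September 2, 2009
Rest of September 2008: 30 - 4 = 26
Full months: October 31, November 30, December 31, January 31, February 2009 28, March 31, April 30, May 31, June 30, July 31, August 31
Days into September 2009: 2
Total = 26 + 31 + 30 + 31 + 31 + 28 + 31 + 30 + 31 + 30 + 31 + 31 + 2 = 363 days


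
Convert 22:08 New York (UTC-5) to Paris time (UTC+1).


Time difference = UTC+1 - UTC-5 = +6 hours
New hour = (22 + 6) mod 24
= 28 mod 24 = 4
Minutes unchanged → 04:08; 28 ≥ 24 → next day

04:08 (next day)


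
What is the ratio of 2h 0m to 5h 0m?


Duration 1: 120 minutes
Duration 2: 300 minutes
Ratio = 120:300
GCD = 60
Simplified = 2:5
As a decimal: 2/5 = 0.40

2:5 (0.40)


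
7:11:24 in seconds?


25884 seconds

Hours: 7 × 3600 = 25200
Minutes: 11 × 60 = 660
Seconds: 24
Total = 25200 + 660 + 24 = 25884


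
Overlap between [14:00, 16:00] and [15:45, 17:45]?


15 minutes

Meeting A: 840-960 (in minutes from midnight)
Meeting B: 945-1065
Overlap start = max(840, 945) = 945
Overlap end = min(960, 1065) = 960
Overlap = max(0, 960 - 945) = 15 min


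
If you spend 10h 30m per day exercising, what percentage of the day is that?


Time: 630 minutes
Day: 1440 minutes
Percentage = (630/1440) × 100 ≈ 43.8%

43.8%


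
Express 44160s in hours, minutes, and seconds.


Hours: 44160 ÷ 3600 = 12 remainder 960
Minutes: 960 ÷ 60 = 16 remainder 0
Seconds: 0

12h 16m 0s


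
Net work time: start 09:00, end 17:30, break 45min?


7h 45m (465 minutes)

Total time = (17×60+30) - (9×60+0)
= 1050 - 540 = 510 min
Minus break: 510 - 45 = 465 min
= 7h 45m


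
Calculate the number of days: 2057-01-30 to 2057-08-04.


186 days

From January 30, 2057 to August 4, 2057
Rest of January 2057: 31 - 30 = 1
Full months: February 2057 28, March 31, April 30, May 31, June 30, July 31
Days into August 2057: 4
Total = 1 + 28 + 31 + 30 + 31 + 30 + 31 + 4 = 186 days


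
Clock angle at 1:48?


Hour hand = 1×30 + 48×0.5 = 54.0°
Minute hand = 48×6 = 288°
Difference = |54.0 - 288| = 234.0°
Since > 180°: 360 - 234.0 = 126.0°

126.0°


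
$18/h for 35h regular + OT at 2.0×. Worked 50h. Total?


Regular: 35h × $18 = $630.00
Overtime: 50 - 35 = 15h
OT pay: 15h × $18 × 2.0 = $540.00
Total = $630.00 + $540.00 = $1170.00

$1170.00


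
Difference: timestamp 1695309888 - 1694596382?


713506 seconds (198.2 hours / 8.26 days)

Difference = 1695309888 - 1694596382 = 713506 seconds
In hours: 713506 / 3600 ≈ 198.2
In days: 713506 / 86400 ≈ 8.26


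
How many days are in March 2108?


31 days

Month: March (month 3)
March has 31 days


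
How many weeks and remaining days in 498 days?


71 weeks 1 days

Weeks: 498 ÷ 7 = 71 remainder 1


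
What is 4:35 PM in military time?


16:35

Input: 4:35 PM
PM: 4 + 12 = 16


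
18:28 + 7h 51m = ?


02:19 (next day)

Start: 1108 minutes from midnight
Add: 471 minutes
Total: 1579 minutes
Hours: 1579 ÷ 60 = 26 remainder 19
26 ≥ 24 → 26 - 24 = 2 (next day)


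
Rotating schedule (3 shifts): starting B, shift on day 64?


Shift B

Shifts: A, B, C
Start: B (index 1)
Day 64: (1 + 64 - 1) mod 3
= 64 mod 3
= 1
Index 1 → shift B


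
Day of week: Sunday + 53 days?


Start: Sunday (index 6)
(6 + 53) mod 7
= 59 mod 7
= 3
Index 3 → Thursday

Thursday


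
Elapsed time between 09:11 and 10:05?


End time in minutes: 10×60 + 5 = 605
Start time in minutes: 9×60 + 11 = 551
Difference = 605 - 551 = 54 minutes
= 0 hours 54 minutes

0h 54m


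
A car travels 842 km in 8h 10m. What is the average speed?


103.1 km/h

Distance: 842 km
Time: 8h 10m = 490 min = 490/60 = 49/6 hours
Speed = 842 ÷ (49/6) = 842 × 6 / 49 = 5052/49 ≈ 103.1 km/h


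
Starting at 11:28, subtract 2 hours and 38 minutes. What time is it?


Start: 688 minutes from midnight
Subtract: 158 minutes
Remaining: 688 - 158 = 530
Hours: 8, Minutes: 50

08:50


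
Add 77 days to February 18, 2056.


Start: February 18, 2056
Add 77 days
February 18 → March 1: 29 - 18 + 1 = 12 days (77 - 12 = 65 left)
March 1 → April 1: 31 - 1 + 1 = 31 days (65 - 31 = 34 left)
April 1 → May 1: 30 - 1 + 1 = 30 days (34 - 30 = 4 left)
May 1 + 4 = May 5, 2056

May 5, 2056


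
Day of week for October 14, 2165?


Zeller's congruence:
q=14, m=10, k=65, j=21
h = (14 + ⌊13×11/5⌋ + 65 + ⌊65/4⌋ + ⌊21/4⌋ - 2×21) mod 7
= (14 + 28 + 65 + 16 + 5 - 42) mod 7
= 86 mod 7 = 2
h=2 → Monday

Monday


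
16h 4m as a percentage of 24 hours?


0.6694 (66.94%)

Total minutes: 16×60 + 4 = 964
Day = 24×60 = 1440 minutes
Fraction = 964/1440 ≈ 0.6694
As a percentage: 964/1440 × 100 ≈ 66.94%


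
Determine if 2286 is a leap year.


No

Rules: divisible by 4 AND (not by 100 OR by 400)
2286 ÷ 4 = 571 remainder 2 → not divisible by 4
Not divisible by 4 → not a leap year


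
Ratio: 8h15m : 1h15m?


33:5 (6.60)

Duration 1: 495 minutes
Duration 2: 75 minutes
Ratio = 495:75
GCD = 15
Simplified = 33:5
As a decimal: 33/5 = 6.60


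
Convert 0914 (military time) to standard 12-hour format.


9:14 AM

Hour: 9
9 < 12 → AM


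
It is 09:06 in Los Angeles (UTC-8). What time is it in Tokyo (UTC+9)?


Time difference = UTC+9 - UTC-8 = +17 hours
New hour = (9 + 17) mod 24
= 26 mod 24 = 2
Minutes unchanged → 02:06; 26 ≥ 24 → next day

02:06 (next day)


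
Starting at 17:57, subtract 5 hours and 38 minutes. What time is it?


12:19

Start: 1077 minutes from midnight
Subtract: 338 minutes
Remaining: 1077 - 338 = 739
Hours: 12, Minutes: 19


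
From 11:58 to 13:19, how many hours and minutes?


End time in minutes: 13×60 + 19 = 799
Start time in minutes: 11×60 + 58 = 718
Difference = 799 - 718 = 81 minutes
= 1 hours 21 minutes

1h 21m


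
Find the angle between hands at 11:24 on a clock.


Hour hand = 11×30 + 24×0.5 = 342.0°
Minute hand = 24×6 = 144°
Difference = |342.0 - 144| = 198.0°
Since > 180°: 360 - 198.0 = 162.0°

162.0°


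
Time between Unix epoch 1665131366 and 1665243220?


111854 seconds (31.1 hours / 1.29 days)

Difference = 1665243220 - 1665131366 = 111854 seconds
In hours: 111854 / 3600 ≈ 31.1
In days: 111854 / 86400 ≈ 1.29


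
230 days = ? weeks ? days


Weeks: 230 ÷ 7 = 32 remainder 6

32 weeks 6 days


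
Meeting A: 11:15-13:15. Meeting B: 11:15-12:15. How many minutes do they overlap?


Meeting A: 675-795 (in minutes from midnight)
Meeting B: 675-735
Overlap start = max(675, 675) = 675
Overlap end = min(795, 735) = 735
Overlap = max(0, 735 - 675) = 60 min

60 minutes


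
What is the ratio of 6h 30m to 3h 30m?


13:7 (1.86)

Duration 1: 390 minutes
Duration 2: 210 minutes
Ratio = 390:210
GCD = 30
Simplified = 13:7
As a decimal: 13/7 ≈ 1.86


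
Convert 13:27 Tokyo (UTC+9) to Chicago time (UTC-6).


22:27 (previous day)

Time difference = UTC-6 - UTC+9 = -15 hours
New hour = (13 -15) mod 24
= -2 mod 24 = 22
Minutes unchanged → 22:27; -2 < 0 → previous day


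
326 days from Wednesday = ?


Sunday

Start: Wednesday (index 2)
(2 + 326) mod 7
= 328 mod 7
= 6
Index 6 → Sunday


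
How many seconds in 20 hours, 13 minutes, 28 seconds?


Hours: 20 × 3600 = 72000
Minutes: 13 × 60 = 780
Seconds: 28
Total = 72000 + 780 + 28 = 72808

72808 seconds


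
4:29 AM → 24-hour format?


04:29

Input: 4:29 AM
AM hour stays: 4


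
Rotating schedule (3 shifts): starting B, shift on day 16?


Shift B

Shifts: A, B, C
Start: B (index 1)
Day 16: (1 + 16 - 1) mod 3
= 16 mod 3
= 1
Index 1 → shift B


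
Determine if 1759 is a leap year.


Rules: divisible by 4 AND (not by 100 OR by 400)
1759 ÷ 4 = 439 remainder 3 → not divisible by 4
Not divisible by 4 → not a leap year

No


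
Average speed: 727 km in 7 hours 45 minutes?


93.8 km/h

Distance: 727 km
Time: 7h 45m = 465 min = 465/60 = 31/4 hours
Speed = 727 ÷ (31/4) = 727 × 4 / 31 = 2908/31 ≈ 93.8 km/h


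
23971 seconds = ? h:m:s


6h 39m 31s

Hours: 23971 ÷ 3600 = 6 remainder 2371
Minutes: 2371 ÷ 60 = 39 remainder 31
Seconds: 31


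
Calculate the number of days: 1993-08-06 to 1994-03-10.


216 days

From August 6, 1993 to March 10, 1994
Rest of August 1993: 31 - 6 = 25
Full months: September 30, October 31, November 30, December 31, January 31, February 1994 28
Days into March 1994: 10
Total = 25 + 30 + 31 + 30 + 31 + 31 + 28 + 10 = 216 days


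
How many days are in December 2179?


Month: December (month 12)
December has 31 days

31 days


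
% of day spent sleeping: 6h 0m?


25.0%

Time: 360 minutes
Day: 1440 minutes
Percentage = (360/1440) × 100 = 25.0%


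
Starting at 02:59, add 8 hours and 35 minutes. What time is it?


Start: 179 minutes from midnight
Add: 515 minutes
Total: 694 minutes
Hours: 694 ÷ 60 = 11 remainder 34

11:34


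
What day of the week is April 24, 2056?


Monday

Zeller's congruence:
q=24, m=4, k=56, j=20
h = (24 + ⌊13×5/5⌋ + 56 + ⌊56/4⌋ + ⌊20/4⌋ - 2×20) mod 7
= (24 + 13 + 56 + 14 + 5 - 40) mod 7
= 72 mod 7 = 2
h=2 → Monday


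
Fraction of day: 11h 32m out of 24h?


Total minutes: 11×60 + 32 = 692
Day = 24×60 = 1440 minutes
Fraction = 692/1440 ≈ 0.4806
As a percentage: 692/1440 × 100 ≈ 48.06%

0.4806 (48.06%)


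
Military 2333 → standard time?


Hour: 23
23 - 12 = 11 → PM

11:33 PM


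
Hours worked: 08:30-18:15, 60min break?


8h 45m (525 minutes)

Total time = (18×60+15) - (8×60+30)
= 1095 - 510 = 585 min
Minus break: 585 - 60 = 525 min
= 8h 45m


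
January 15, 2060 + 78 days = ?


Start: January 15, 2060
Add 78 days
January 15 → February 1: 31 - 15 + 1 = 17 days (78 - 17 = 61 left)
February 1 → March 1: 29 - 1 + 1 = 29 days (61 - 29 = 32 left)
March 1 → April 1: 31 - 1 + 1 = 31 days (32 - 31 = 1 left)
April 1 + 1 = April 2, 2060

April 2, 2060


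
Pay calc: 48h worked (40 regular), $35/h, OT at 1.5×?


Regular: 40h × $35 = $1400.00
Overtime: 48 - 40 = 8h
OT pay: 8h × $35 × 1.5 = $420.00
Total = $1400.00 + $420.00 = $1820.00

$1820.00


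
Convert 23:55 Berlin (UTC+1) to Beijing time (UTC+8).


06:55 (next day)

Time difference = UTC+8 - UTC+1 = +7 hours
New hour = (23 + 7) mod 24
= 30 mod 24 = 6
Minutes unchanged → 06:55; 30 ≥ 24 → next day


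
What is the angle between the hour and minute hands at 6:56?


Hour hand = 6×30 + 56×0.5 = 208.0°
Minute hand = 56×6 = 336°
Difference = |208.0 - 336| = 128.0°

128.0°


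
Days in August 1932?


31 days

Month: August (month 8)
August has 31 days


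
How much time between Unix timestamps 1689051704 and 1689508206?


Difference = 1689508206 - 1689051704 = 456502 seconds
In hours: 456502 / 3600 ≈ 126.8
In days: 456502 / 86400 ≈ 5.28

456502 seconds (126.8 hours / 5.28 days)


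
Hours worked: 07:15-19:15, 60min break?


Total time = (19×60+15) - (7×60+15)
= 1155 - 435 = 720 min
Minus break: 720 - 60 = 660 min
= 11h 0m

11h 0m (660 minutes)


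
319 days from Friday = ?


Tuesday

Start: Friday (index 4)
(4 + 319) mod 7
= 323 mod 7
= 1
Index 1 → Tuesday


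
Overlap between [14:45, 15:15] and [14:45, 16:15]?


Meeting A: 885-915 (in minutes from midnight)
Meeting B: 885-975
Overlap start = max(885, 885) = 885
Overlap end = min(915, 975) = 915
Overlap = max(0, 915 - 885) = 30 min

30 minutes


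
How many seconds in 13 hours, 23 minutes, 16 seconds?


48196 seconds

Hours: 13 × 3600 = 46800
Minutes: 23 × 60 = 1380
Seconds: 16
Total = 46800 + 1380 + 16 = 48196


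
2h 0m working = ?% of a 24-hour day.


8.3%

Time: 120 minutes
Day: 1440 minutes
Percentage = (120/1440) × 100 ≈ 8.3%


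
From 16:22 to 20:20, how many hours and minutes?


3h 58m

End time in minutes: 20×60 + 20 = 1220
Start time in minutes: 16×60 + 22 = 982
Difference = 1220 - 982 = 238 minutes
= 3 hours 58 minutes


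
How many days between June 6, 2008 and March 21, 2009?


From June 6, 2008 to March 21, 2009
Rest of June 2008: 30 - 6 = 24
Full months: July 31, August 31, September 30, October 31, November 30, December 31, January 31, February 2009 28
Days into March 2009: 21
Total = 24 + 31 + 31 + 30 + 31 + 30 + 31 + 31 + 28 + 21 = 288 days

288 days


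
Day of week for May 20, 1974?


Monday

Zeller's congruence:
q=20, m=5, k=74, j=19
h = (20 + ⌊13×6/5⌋ + 74 + ⌊74/4⌋ + ⌊19/4⌋ - 2×19) mod 7
= (20 + 15 + 74 + 18 + 4 - 38) mod 7
= 93 mod 7 = 2
h=2 → Monday


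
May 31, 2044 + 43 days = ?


Start: May 31, 2044
Add 43 days
May 31 → June 1: 31 - 31 + 1 = 1 days (43 - 1 = 42 left)
June 1 → July 1: 30 - 1 + 1 = 30 days (42 - 30 = 12 left)
July 1 + 12 = July 13, 2044

July 13, 2044


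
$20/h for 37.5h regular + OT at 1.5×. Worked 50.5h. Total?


Regular: 37.5h × $20 = $750.00
Overtime: 50.5 - 37.5 = 13.0h
OT pay: 13.0h × $20 × 1.5 = $390.00
Total = $750.00 + $390.00 = $1140.00

$1140.00


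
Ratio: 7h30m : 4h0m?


15:8 (1.88)

Duration 1: 450 minutes
Duration 2: 240 minutes
Ratio = 450:240
GCD = 30
Simplified = 15:8
As a decimal: 15/8 ≈ 1.88


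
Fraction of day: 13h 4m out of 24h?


Total minutes: 13×60 + 4 = 784
Day = 24×60 = 1440 minutes
Fraction = 784/1440 ≈ 0.5444
As a percentage: 784/1440 × 100 ≈ 54.44%

0.5444 (54.44%)


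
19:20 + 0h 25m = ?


Start: 1160 minutes from midnight
Add: 25 minutes
Total: 1185 minutes
Hours: 1185 ÷ 60 = 19 remainder 45

19:45


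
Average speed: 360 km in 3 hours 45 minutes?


96.0 km/h

Distance: 360 km
Time: 3h 45m = 225 min = 225/60 = 15/4 hours
Speed = 360 ÷ (15/4) = 360 × 4 / 15 = 1440/15 = 96.0 km/h


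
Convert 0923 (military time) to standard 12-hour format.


9:23 AM

Hour: 9
9 < 12 → AM


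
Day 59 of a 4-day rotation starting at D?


Shift B

Shifts: A, B, C, D
Start: D (index 3)
Day 59: (3 + 59 - 1) mod 4
= 61 mod 4
= 1
Index 1 → shift B


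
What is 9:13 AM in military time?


09:13

Input: 9:13 AM
AM hour stays: 9


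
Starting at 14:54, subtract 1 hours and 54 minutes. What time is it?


Start: 894 minutes from midnight
Subtract: 114 minutes
Remaining: 894 - 114 = 780
Hours: 13, Minutes: 0

13:00


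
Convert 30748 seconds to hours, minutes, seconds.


8h 32m 28s

Hours: 30748 ÷ 3600 = 8 remainder 1948
Minutes: 1948 ÷ 60 = 32 remainder 28
Seconds: 28


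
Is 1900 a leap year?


Rules: divisible by 4 AND (not by 100 OR by 400)
1900 ÷ 4 = 475 exactly → divisible by 4
1900 ÷ 100 = 19 exactly → divisible by 100
1900 ÷ 400 = 4 remainder 300 → not divisible by 400
Divisible by 100 but not by 400 → not a leap year

No


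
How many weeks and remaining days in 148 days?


Weeks: 148 ÷ 7 = 21 remainder 1

21 weeks 1 days


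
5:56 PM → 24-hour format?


17:56

Input: 5:56 PM
PM: 5 + 12 = 17


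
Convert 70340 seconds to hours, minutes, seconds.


19h 32m 20s

Hours: 70340 ÷ 3600 = 19 remainder 1940
Minutes: 1940 ÷ 60 = 32 remainder 20
Seconds: 20


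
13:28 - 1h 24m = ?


12:04

Start: 808 minutes from midnight
Subtract: 84 minutes
Remaining: 808 - 84 = 724
Hours: 12, Minutes: 4


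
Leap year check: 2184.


Yes

Rules: divisible by 4 AND (not by 100 OR by 400)
2184 ÷ 4 = 546 exactly → divisible by 4
2184 ÷ 100 = 21 remainder 84 → not divisible by 100
Divisible by 4 but not by 100 → leap year


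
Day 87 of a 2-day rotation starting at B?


Shifts: A, B
Start: B (index 1)
Day 87: (1 + 87 - 1) mod 2
= 87 mod 2
= 1
Index 1 → shift B

Shift B


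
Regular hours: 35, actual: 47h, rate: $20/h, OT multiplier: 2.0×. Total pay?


Regular: 35h × $20 = $700.00
Overtime: 47 - 35 = 12h
OT pay: 12h × $20 × 2.0 = $480.00
Total = $700.00 + $480.00 = $1180.00

$1180.00


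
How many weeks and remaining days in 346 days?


49 weeks 3 days

Weeks: 346 ÷ 7 = 49 remainder 3


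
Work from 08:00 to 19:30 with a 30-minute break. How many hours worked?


11h 0m (660 minutes)

Total time = (19×60+30) - (8×60+0)
= 1170 - 480 = 690 min
Minus break: 690 - 30 = 660 min
= 11h 0m


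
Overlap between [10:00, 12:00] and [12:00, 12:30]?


Meeting A: 600-720 (in minutes from midnight)
Meeting B: 720-750
Overlap start = max(600, 720) = 720
Overlap end = min(720, 750) = 720
Overlap = max(0, 720 - 720) = 0 min

0 minutes


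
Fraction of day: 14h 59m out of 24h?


0.6243 (62.43%)

Total minutes: 14×60 + 59 = 899
Day = 24×60 = 1440 minutes
Fraction = 899/1440 ≈ 0.6243
As a percentage: 899/1440 × 100 ≈ 62.43%


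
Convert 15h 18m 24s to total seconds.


Hours: 15 × 3600 = 54000
Minutes: 18 × 60 = 1080
Seconds: 24
Total = 54000 + 1080 + 24 = 55104

55104 seconds


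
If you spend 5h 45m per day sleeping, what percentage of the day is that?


24.0%

Time: 345 minutes
Day: 1440 minutes
Percentage = (345/1440) × 100 ≈ 24.0%


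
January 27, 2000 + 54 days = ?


Start: January 27, 2000
Add 54 days
January 27 → February 1: 31 - 27 + 1 = 5 days (54 - 5 = 49 left)
February 1 → March 1: 29 - 1 + 1 = 29 days (49 - 29 = 20 left)
March 1 + 20 = March 21, 2000

March 21, 2000


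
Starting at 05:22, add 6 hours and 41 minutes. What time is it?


Start: 322 minutes from midnight
Add: 401 minutes
Total: 723 minutes
Hours: 723 ÷ 60 = 12 remainder 3

12:03


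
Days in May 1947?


31 days

Month: May (month 5)
May has 31 days


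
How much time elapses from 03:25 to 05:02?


1h 37m

End time in minutes: 5×60 + 2 = 302
Start time in minutes: 3×60 + 25 = 205
Difference = 302 - 205 = 97 minutes
= 1 hours 37 minutes


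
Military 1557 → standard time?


Hour: 15
15 - 12 = 3 → PM

3:57 PM


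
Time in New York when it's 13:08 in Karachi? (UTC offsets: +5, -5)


03:08

Time difference = UTC-5 - UTC+5 = -10 hours
New hour = (13 -10) mod 24
= 3 mod 24 = 3
Minutes unchanged → 03:08


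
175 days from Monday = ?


Monday

Start: Monday (index 0)
(0 + 175) mod 7
= 175 mod 7
= 0
Index 0 → Monday


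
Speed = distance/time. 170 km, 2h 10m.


Distance: 170 km
Time: 2h 10m = 130 min = 130/60 = 13/6 hours
Speed = 170 ÷ (13/6) = 170 × 6 / 13 = 1020/13 ≈ 78.5 km/h

78.5 km/h


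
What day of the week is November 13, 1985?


Zeller's congruence:
q=13, m=11, k=85, j=19
h = (13 + ⌊13×12/5⌋ + 85 + ⌊85/4⌋ + ⌊19/4⌋ - 2×19) mod 7
= (13 + 31 + 85 + 21 + 4 - 38) mod 7
= 116 mod 7 = 4
h=4 → Wednesday

Wednesday


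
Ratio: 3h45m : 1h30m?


Duration 1: 225 minutes
Duration 2: 90 minutes
Ratio = 225:90
GCD = 45
Simplified = 5:2
As a decimal: 5/2 = 2.50

5:2 (2.50)


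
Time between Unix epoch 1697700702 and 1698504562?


Difference = 1698504562 - 1697700702 = 803860 seconds
In hours: 803860 / 3600 ≈ 223.3
In days: 803860 / 86400 ≈ 9.30

803860 seconds (223.3 hours / 9.30 days)


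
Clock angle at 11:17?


Hour hand = 11×30 + 17×0.5 = 338.5°
Minute hand = 17×6 = 102°
Difference = |338.5 - 102| = 236.5°
Since > 180°: 360 - 236.5 = 123.5°

123.5°


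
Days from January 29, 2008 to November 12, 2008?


288 days

From January 29, 2008 to November 12, 2008
Rest of January 2008: 31 - 29 = 2
Full months: February 2008 29, March 31, April 30, May 31, June 30, July 31, August 31, September 30, October 31
Days into November 2008: 12
Total = 2 + 29 + 31 + 30 + 31 + 30 + 31 + 31 + 30 + 31 + 12 = 288 days


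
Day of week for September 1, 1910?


Zeller's congruence:
q=1, m=9, k=10, j=19
h = (1 + ⌊13×10/5⌋ + 10 + ⌊10/4⌋ + ⌊19/4⌋ - 2×19) mod 7
= (1 + 26 + 10 + 2 + 4 - 38) mod 7
= 5 mod 7 = 5
h=5 → Thursday

Thursday


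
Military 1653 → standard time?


4:53 PM

Hour: 16
16 - 12 = 4 → PM


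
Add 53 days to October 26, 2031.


December 18, 2031

Start: October 26, 2031
Add 53 days
October 26 → November 1: 31 - 26 + 1 = 6 days (53 - 6 = 47 left)
November 1 → December 1: 30 - 1 + 1 = 30 days (47 - 30 = 17 left)
December 1 + 17 = December 18, 2031


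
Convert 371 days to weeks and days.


53 weeks 0 days

Weeks: 371 ÷ 7 = 53 remainder 0


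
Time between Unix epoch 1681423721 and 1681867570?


Difference = 1681867570 - 1681423721 = 443849 seconds
In hours: 443849 / 3600 ≈ 123.3
In days: 443849 / 86400 ≈ 5.14

443849 seconds (123.3 hours / 5.14 days)


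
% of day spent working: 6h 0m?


25.0%

Time: 360 minutes
Day: 1440 minutes
Percentage = (360/1440) × 100 = 25.0%


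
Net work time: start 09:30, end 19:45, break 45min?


9h 30m (570 minutes)

Total time = (19×60+45) - (9×60+30)
= 1185 - 570 = 615 min
Minus break: 615 - 45 = 570 min
= 9h 30m


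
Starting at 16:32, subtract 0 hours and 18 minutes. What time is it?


16:14

Start: 992 minutes from midnight
Subtract: 18 minutes
Remaining: 992 - 18 = 974
Hours: 16, Minutes: 14


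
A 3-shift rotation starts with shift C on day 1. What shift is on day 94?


Shift C

Shifts: A, B, C
Start: C (index 2)
Day 94: (2 + 94 - 1) mod 3
= 95 mod 3
= 2
Index 2 → shift C


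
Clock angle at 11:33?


148.5°

Hour hand = 11×30 + 33×0.5 = 346.5°
Minute hand = 33×6 = 198°
Difference = |346.5 - 198| = 148.5°


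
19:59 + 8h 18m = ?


04:17 (next day)

Start: 1199 minutes from midnight
Add: 498 minutes
Total: 1697 minutes
Hours: 1697 ÷ 60 = 28 remainder 17
28 ≥ 24 → 28 - 24 = 4 (next day)


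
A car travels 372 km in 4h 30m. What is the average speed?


Distance: 372 km
Time: 4h 30m = 270 min = 270/60 = 9/2 hours
Speed = 372 ÷ (9/2) = 372 × 2 / 9 = 744/9 ≈ 82.7 km/h

82.7 km/h


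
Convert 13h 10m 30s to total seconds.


47430 seconds

Hours: 13 × 3600 = 46800
Minutes: 10 × 60 = 600
Seconds: 30
Total = 46800 + 600 + 30 = 47430


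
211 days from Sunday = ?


Start: Sunday (index 6)
(6 + 211) mod 7
= 217 mod 7
= 0
Index 0 → Monday

Monday


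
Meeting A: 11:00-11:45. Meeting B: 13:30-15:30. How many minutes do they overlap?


Meeting A: 660-705 (in minutes from midnight)
Meeting B: 810-930
Overlap start = max(660, 810) = 810
Overlap end = min(705, 930) = 705
Overlap = max(0, 705 - 810) = 0 min

0 minutes


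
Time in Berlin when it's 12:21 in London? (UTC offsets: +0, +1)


13:21

Time difference = UTC+1 - UTC+0 = +1 hours
New hour = (12 + 1) mod 24
= 13 mod 24 = 13
Minutes unchanged → 13:21


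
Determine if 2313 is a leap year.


Rules: divisible by 4 AND (not by 100 OR by 400)
2313 ÷ 4 = 578 remainder 1 → not divisible by 4
Not divisible by 4 → not a leap year

No


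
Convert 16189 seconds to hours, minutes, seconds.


4h 29m 49s

Hours: 16189 ÷ 3600 = 4 remainder 1789
Minutes: 1789 ÷ 60 = 29 remainder 49
Seconds: 49


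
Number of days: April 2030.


30 days

Month: April (month 4)
April has 30 days


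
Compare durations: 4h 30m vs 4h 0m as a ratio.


Duration 1: 270 minutes
Duration 2: 240 minutes
Ratio = 270:240
GCD = 30
Simplified = 9:8
As a decimal: 9/8 ≈ 1.13

9:8 (1.13)


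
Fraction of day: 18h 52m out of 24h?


0.7861 (78.61%)

Total minutes: 18×60 + 52 = 1132
Day = 24×60 = 1440 minutes
Fraction = 1132/1440 ≈ 0.7861
As a percentage: 1132/1440 × 100 ≈ 78.61%


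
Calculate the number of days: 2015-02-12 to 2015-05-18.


95 days

From February 12, 2015 to May 18, 2015
Rest of February 2015: 28 - 12 = 16
Full months: March 31, April 30
Days into May 2015: 18
Total = 16 + 31 + 30 + 18 = 95 days


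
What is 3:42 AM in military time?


Input: 3:42 AM
AM hour stays: 3

03:42


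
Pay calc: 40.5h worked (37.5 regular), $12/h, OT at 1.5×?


Regular: 37.5h × $12 = $450.00
Overtime: 40.5 - 37.5 = 3.0h
OT pay: 3.0h × $12 × 1.5 = $54.00
Total = $450.00 + $54.00 = $504.00

$504.00


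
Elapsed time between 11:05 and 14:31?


End time in minutes: 14×60 + 31 = 871
Start time in minutes: 11×60 + 5 = 665
Difference = 871 - 665 = 206 minutes
= 3 hours 26 minutes

3h 26m


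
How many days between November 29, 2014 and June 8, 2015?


191 days

From November 29, 2014 to June 8, 2015
Rest of November 2014: 30 - 29 = 1
Full months: December 31, January 31, February 2015 28, March 31, April 30, May 31
Days into June 2015: 8
Total = 1 + 31 + 31 + 28 + 31 + 30 + 31 + 8 = 191 days


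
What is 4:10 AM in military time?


Input: 4:10 AM
AM hour stays: 4

04:10


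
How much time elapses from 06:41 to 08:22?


1h 41m

End time in minutes: 8×60 + 22 = 502
Start time in minutes: 6×60 + 41 = 401
Difference = 502 - 401 = 101 minutes
= 1 hours 41 minutes


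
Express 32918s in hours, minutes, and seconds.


9h 8m 38s

Hours: 32918 ÷ 3600 = 9 remainder 518
Minutes: 518 ÷ 60 = 8 remainder 38
Seconds: 38


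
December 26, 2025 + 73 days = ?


Start: December 26, 2025
Add 73 days
December 26 → January 1: 31 - 26 + 1 = 6 days (73 - 6 = 67 left)
January 1 → February 1: 31 - 1 + 1 = 31 days (67 - 31 = 36 left)
February 1 → March 1: 28 - 1 + 1 = 28 days (36 - 28 = 8 left)
March 1 + 8 = March 9, 2026

March 9, 2026


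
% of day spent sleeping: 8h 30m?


35.4%

Time: 510 minutes
Day: 1440 minutes
Percentage = (510/1440) × 100 ≈ 35.4%


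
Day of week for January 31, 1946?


Thursday

Zeller's congruence:
q=31, m=13, k=45, j=19
h = (31 + ⌊13×14/5⌋ + 45 + ⌊45/4⌋ + ⌊19/4⌋ - 2×19) mod 7
= (31 + 36 + 45 + 11 + 4 - 38) mod 7
= 89 mod 7 = 5
h=5 → Thursday


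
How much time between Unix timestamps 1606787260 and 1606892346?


105086 seconds (29.2 hours / 1.22 days)

Difference = 1606892346 - 1606787260 = 105086 seconds
In hours: 105086 / 3600 ≈ 29.2
In days: 105086 / 86400 ≈ 1.22


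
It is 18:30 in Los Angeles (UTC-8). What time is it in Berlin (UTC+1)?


Time difference = UTC+1 - UTC-8 = +9 hours
New hour = (18 + 9) mod 24
= 27 mod 24 = 3
Minutes unchanged → 03:30; 27 ≥ 24 → next day

03:30 (next day)


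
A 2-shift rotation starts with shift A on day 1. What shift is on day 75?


Shifts: A, B
Start: A (index 0)
Day 75: (0 + 75 - 1) mod 2
= 74 mod 2
= 0
Index 0 → shift A

Shift A


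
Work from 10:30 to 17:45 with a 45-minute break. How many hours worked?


6h 30m (390 minutes)

Total time = (17×60+45) - (10×60+30)
= 1065 - 630 = 435 min
Minus break: 435 - 45 = 390 min
= 6h 30m


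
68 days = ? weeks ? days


Weeks: 68 ÷ 7 = 9 remainder 5

9 weeks 5 days


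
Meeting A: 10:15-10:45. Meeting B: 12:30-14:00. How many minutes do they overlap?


Meeting A: 615-645 (in minutes from midnight)
Meeting B: 750-840
Overlap start = max(615, 750) = 750
Overlap end = min(645, 840) = 645
Overlap = max(0, 645 - 750) = 0 min

0 minutes


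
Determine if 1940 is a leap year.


Rules: divisible by 4 AND (not by 100 OR by 400)
1940 ÷ 4 = 485 exactly → divisible by 4
1940 ÷ 100 = 19 remainder 40 → not divisible by 100
Divisible by 4 but not by 100 → leap year

Yes


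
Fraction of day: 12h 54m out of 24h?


Total minutes: 12×60 + 54 = 774
Day = 24×60 = 1440 minutes
Fraction = 774/1440 = 0.5375
As a percentage: 774/1440 × 100 = 53.75%

0.5375 (53.75%)


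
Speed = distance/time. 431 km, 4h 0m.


Distance: 431 km
Time: 4 hours
Speed = 431 / 4 ≈ 107.8 km/h

107.8 km/h


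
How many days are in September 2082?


Month: September (month 9)
September has 30 days

30 days


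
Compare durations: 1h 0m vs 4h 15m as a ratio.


4:17 (0.24)

Duration 1: 60 minutes
Duration 2: 255 minutes
Ratio = 60:255
GCD = 15
Simplified = 4:17
As a decimal: 4/17 ≈ 0.24


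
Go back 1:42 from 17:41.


Start: 1061 minutes from midnight
Subtract: 102 minutes
Remaining: 1061 - 102 = 959
Hours: 15, Minutes: 59

15:59


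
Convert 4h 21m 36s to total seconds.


Hours: 4 × 3600 = 14400
Minutes: 21 × 60 = 1260
Seconds: 36
Total = 14400 + 1260 + 36 = 15696

15696 seconds


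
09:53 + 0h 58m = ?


10:51

Start: 593 minutes from midnight
Add: 58 minutes
Total: 651 minutes
Hours: 651 ÷ 60 = 10 remainder 51


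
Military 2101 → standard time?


Hour: 21
21 - 12 = 9 → PM

9:01 PM


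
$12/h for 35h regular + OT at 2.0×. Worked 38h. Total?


$492.00

Regular: 35h × $12 = $420.00
Overtime: 38 - 35 = 3h
OT pay: 3h × $12 × 2.0 = $72.00
Total = $420.00 + $72.00 = $492.00


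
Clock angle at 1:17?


Hour hand = 1×30 + 17×0.5 = 38.5°
Minute hand = 17×6 = 102°
Difference = |38.5 - 102| = 63.5°

63.5°


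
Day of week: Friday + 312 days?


Tuesday

Start: Friday (index 4)
(4 + 312) mod 7
= 316 mod 7
= 1
Index 1 → Tuesday


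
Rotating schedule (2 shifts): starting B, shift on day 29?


Shift B

Shifts: A, B
Start: B (index 1)
Day 29: (1 + 29 - 1) mod 2
= 29 mod 2
= 1
Index 1 → shift B


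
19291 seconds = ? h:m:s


5h 21m 31s

Hours: 19291 ÷ 3600 = 5 remainder 1291
Minutes: 1291 ÷ 60 = 21 remainder 31
Seconds: 31


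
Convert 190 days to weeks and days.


27 weeks 1 days

Weeks: 190 ÷ 7 = 27 remainder 1


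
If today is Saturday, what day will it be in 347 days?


Wednesday

Start: Saturday (index 5)
(5 + 347) mod 7
= 352 mod 7
= 2
Index 2 → Wednesday


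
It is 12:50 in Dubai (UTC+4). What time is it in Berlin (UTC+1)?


Time difference = UTC+1 - UTC+4 = -3 hours
New hour = (12 -3) mod 24
= 9 mod 24 = 9
Minutes unchanged → 09:50

09:50


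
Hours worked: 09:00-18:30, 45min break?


Total time = (18×60+30) - (9×60+0)
= 1110 - 540 = 570 min
Minus break: 570 - 45 = 525 min
= 8h 45m

8h 45m (525 minutes)


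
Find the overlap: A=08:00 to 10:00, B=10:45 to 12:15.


0 minutes

Meeting A: 480-600 (in minutes from midnight)
Meeting B: 645-735
Overlap start = max(480, 645) = 645
Overlap end = min(600, 735) = 600
Overlap = max(0, 600 - 645) = 0 min


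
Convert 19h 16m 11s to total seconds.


69371 seconds

Hours: 19 × 3600 = 68400
Minutes: 16 × 60 = 960
Seconds: 11
Total = 68400 + 960 + 11 = 69371


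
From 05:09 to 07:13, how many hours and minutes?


2h 4m

End time in minutes: 7×60 + 13 = 433
Start time in minutes: 5×60 + 9 = 309
Difference = 433 - 309 = 124 minutes
= 2 hours 4 minutes


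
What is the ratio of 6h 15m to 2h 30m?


Duration 1: 375 minutes
Duration 2: 150 minutes
Ratio = 375:150
GCD = 75
Simplified = 5:2
As a decimal: 5/2 = 2.50

5:2 (2.50)


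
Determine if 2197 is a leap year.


No

Rules: divisible by 4 AND (not by 100 OR by 400)
2197 ÷ 4 = 549 remainder 1 → not divisible by 4
Not divisible by 4 → not a leap year


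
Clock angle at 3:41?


Hour hand = 3×30 + 41×0.5 = 110.5°
Minute hand = 41×6 = 246°
Difference = |110.5 - 246| = 135.5°

135.5°


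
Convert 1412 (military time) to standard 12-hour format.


Hour: 14
14 - 12 = 2 → PM

2:12 PM


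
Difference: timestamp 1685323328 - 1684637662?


Difference = 1685323328 - 1684637662 = 685666 seconds
In hours: 685666 / 3600 ≈ 190.5
In days: 685666 / 86400 ≈ 7.94

685666 seconds (190.5 hours / 7.94 days)


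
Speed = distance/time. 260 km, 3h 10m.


82.1 km/h

Distance: 260 km
Time: 3h 10m = 190 min = 190/60 = 19/6 hours
Speed = 260 ÷ (19/6) = 260 × 6 / 19 = 1560/19 ≈ 82.1 km/h


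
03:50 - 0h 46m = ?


03:04

Start: 230 minutes from midnight
Subtract: 46 minutes
Remaining: 230 - 46 = 184
Hours: 3, Minutes: 4


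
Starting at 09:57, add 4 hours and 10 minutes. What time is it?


14:07

Start: 597 minutes from midnight
Add: 250 minutes
Total: 847 minutes
Hours: 847 ÷ 60 = 14 remainder 7
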